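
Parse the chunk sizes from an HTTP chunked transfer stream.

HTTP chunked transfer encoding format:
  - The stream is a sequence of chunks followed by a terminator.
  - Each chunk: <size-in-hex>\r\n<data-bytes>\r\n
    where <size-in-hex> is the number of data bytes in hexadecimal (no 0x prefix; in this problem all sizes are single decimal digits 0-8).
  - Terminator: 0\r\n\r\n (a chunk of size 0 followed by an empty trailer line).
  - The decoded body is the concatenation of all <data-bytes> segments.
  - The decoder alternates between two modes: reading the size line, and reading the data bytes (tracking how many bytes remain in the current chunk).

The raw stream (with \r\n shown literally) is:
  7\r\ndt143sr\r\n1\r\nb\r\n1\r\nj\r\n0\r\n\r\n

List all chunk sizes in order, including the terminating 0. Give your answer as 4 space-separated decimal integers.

Chunk 1: stream[0..1]='7' size=0x7=7, data at stream[3..10]='dt143sr' -> body[0..7], body so far='dt143sr'
Chunk 2: stream[12..13]='1' size=0x1=1, data at stream[15..16]='b' -> body[7..8], body so far='dt143srb'
Chunk 3: stream[18..19]='1' size=0x1=1, data at stream[21..22]='j' -> body[8..9], body so far='dt143srbj'
Chunk 4: stream[24..25]='0' size=0 (terminator). Final body='dt143srbj' (9 bytes)

Answer: 7 1 1 0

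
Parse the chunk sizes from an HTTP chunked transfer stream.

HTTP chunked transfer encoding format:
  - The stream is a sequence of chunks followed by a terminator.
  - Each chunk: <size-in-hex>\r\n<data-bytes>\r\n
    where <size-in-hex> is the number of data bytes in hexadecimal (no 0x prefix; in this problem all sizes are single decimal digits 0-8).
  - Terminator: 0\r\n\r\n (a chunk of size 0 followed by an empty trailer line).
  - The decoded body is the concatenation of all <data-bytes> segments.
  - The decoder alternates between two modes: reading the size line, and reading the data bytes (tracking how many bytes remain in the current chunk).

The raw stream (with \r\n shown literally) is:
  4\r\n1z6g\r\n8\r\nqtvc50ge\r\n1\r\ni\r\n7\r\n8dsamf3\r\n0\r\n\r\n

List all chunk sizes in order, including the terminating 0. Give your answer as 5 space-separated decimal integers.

Answer: 4 8 1 7 0

Derivation:
Chunk 1: stream[0..1]='4' size=0x4=4, data at stream[3..7]='1z6g' -> body[0..4], body so far='1z6g'
Chunk 2: stream[9..10]='8' size=0x8=8, data at stream[12..20]='qtvc50ge' -> body[4..12], body so far='1z6gqtvc50ge'
Chunk 3: stream[22..23]='1' size=0x1=1, data at stream[25..26]='i' -> body[12..13], body so far='1z6gqtvc50gei'
Chunk 4: stream[28..29]='7' size=0x7=7, data at stream[31..38]='8dsamf3' -> body[13..20], body so far='1z6gqtvc50gei8dsamf3'
Chunk 5: stream[40..41]='0' size=0 (terminator). Final body='1z6gqtvc50gei8dsamf3' (20 bytes)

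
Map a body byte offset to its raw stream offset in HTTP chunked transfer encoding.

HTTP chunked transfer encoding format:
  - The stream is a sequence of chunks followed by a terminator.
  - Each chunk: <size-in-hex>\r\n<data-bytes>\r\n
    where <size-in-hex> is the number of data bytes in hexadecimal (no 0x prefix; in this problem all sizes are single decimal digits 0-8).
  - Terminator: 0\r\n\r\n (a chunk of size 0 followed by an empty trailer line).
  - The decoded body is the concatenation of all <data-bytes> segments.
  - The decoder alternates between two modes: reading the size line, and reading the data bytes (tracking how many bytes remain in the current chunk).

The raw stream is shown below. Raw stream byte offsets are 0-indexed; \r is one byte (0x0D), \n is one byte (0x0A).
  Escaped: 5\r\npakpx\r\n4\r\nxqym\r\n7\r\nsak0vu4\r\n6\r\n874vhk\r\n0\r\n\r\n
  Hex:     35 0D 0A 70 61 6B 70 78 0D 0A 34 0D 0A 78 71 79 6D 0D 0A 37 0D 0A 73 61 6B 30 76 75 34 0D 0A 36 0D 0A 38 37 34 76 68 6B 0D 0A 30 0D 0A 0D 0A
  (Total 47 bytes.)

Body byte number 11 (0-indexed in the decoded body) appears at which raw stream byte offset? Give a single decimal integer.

Chunk 1: stream[0..1]='5' size=0x5=5, data at stream[3..8]='pakpx' -> body[0..5], body so far='pakpx'
Chunk 2: stream[10..11]='4' size=0x4=4, data at stream[13..17]='xqym' -> body[5..9], body so far='pakpxxqym'
Chunk 3: stream[19..20]='7' size=0x7=7, data at stream[22..29]='sak0vu4' -> body[9..16], body so far='pakpxxqymsak0vu4'
Chunk 4: stream[31..32]='6' size=0x6=6, data at stream[34..40]='874vhk' -> body[16..22], body so far='pakpxxqymsak0vu4874vhk'
Chunk 5: stream[42..43]='0' size=0 (terminator). Final body='pakpxxqymsak0vu4874vhk' (22 bytes)
Body byte 11 at stream offset 24

Answer: 24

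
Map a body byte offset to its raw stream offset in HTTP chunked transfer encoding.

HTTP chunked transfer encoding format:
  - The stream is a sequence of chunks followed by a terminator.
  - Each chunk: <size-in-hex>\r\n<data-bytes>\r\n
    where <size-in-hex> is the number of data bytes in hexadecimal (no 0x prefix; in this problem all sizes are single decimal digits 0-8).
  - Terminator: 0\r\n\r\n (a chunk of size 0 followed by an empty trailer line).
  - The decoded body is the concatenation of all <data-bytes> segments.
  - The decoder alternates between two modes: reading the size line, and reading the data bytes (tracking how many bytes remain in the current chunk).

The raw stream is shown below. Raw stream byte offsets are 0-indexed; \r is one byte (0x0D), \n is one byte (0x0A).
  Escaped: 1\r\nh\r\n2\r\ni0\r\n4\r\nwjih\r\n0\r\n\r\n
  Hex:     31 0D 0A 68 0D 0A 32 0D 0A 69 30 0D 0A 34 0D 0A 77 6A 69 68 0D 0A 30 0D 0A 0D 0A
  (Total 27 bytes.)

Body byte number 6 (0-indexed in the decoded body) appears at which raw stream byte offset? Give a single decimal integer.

Chunk 1: stream[0..1]='1' size=0x1=1, data at stream[3..4]='h' -> body[0..1], body so far='h'
Chunk 2: stream[6..7]='2' size=0x2=2, data at stream[9..11]='i0' -> body[1..3], body so far='hi0'
Chunk 3: stream[13..14]='4' size=0x4=4, data at stream[16..20]='wjih' -> body[3..7], body so far='hi0wjih'
Chunk 4: stream[22..23]='0' size=0 (terminator). Final body='hi0wjih' (7 bytes)
Body byte 6 at stream offset 19

Answer: 19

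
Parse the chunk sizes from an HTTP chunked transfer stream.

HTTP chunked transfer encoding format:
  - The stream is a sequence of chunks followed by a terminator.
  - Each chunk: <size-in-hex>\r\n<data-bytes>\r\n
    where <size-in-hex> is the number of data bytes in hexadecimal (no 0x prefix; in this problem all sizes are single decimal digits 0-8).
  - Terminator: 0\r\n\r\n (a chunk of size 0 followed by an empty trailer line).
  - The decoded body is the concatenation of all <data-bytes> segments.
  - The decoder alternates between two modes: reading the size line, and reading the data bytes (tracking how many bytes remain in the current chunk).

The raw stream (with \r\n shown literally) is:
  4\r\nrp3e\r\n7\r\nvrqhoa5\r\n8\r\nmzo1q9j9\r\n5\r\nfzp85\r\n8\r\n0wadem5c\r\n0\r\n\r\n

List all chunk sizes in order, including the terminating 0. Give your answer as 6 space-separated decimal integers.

Answer: 4 7 8 5 8 0

Derivation:
Chunk 1: stream[0..1]='4' size=0x4=4, data at stream[3..7]='rp3e' -> body[0..4], body so far='rp3e'
Chunk 2: stream[9..10]='7' size=0x7=7, data at stream[12..19]='vrqhoa5' -> body[4..11], body so far='rp3evrqhoa5'
Chunk 3: stream[21..22]='8' size=0x8=8, data at stream[24..32]='mzo1q9j9' -> body[11..19], body so far='rp3evrqhoa5mzo1q9j9'
Chunk 4: stream[34..35]='5' size=0x5=5, data at stream[37..42]='fzp85' -> body[19..24], body so far='rp3evrqhoa5mzo1q9j9fzp85'
Chunk 5: stream[44..45]='8' size=0x8=8, data at stream[47..55]='0wadem5c' -> body[24..32], body so far='rp3evrqhoa5mzo1q9j9fzp850wadem5c'
Chunk 6: stream[57..58]='0' size=0 (terminator). Final body='rp3evrqhoa5mzo1q9j9fzp850wadem5c' (32 bytes)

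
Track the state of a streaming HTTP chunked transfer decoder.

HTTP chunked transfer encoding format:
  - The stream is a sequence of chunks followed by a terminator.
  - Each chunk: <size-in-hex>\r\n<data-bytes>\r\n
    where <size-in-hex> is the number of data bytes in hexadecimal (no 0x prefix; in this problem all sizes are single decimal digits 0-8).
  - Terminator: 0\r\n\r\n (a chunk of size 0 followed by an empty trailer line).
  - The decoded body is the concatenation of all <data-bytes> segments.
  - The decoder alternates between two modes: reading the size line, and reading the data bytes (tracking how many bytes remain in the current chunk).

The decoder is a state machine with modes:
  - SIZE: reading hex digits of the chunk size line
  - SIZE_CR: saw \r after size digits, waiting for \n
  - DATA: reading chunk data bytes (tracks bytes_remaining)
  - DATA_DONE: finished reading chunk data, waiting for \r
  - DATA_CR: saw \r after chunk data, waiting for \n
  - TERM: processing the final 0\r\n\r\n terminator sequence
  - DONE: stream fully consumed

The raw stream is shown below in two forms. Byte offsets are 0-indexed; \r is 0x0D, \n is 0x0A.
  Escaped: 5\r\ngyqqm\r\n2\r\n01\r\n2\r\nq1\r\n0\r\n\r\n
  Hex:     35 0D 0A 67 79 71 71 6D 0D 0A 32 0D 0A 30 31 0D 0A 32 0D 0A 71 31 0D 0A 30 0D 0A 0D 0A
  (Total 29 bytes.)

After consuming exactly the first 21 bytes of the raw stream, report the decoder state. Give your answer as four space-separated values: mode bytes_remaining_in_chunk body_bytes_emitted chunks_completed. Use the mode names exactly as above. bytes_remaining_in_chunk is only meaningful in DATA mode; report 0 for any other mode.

Byte 0 = '5': mode=SIZE remaining=0 emitted=0 chunks_done=0
Byte 1 = 0x0D: mode=SIZE_CR remaining=0 emitted=0 chunks_done=0
Byte 2 = 0x0A: mode=DATA remaining=5 emitted=0 chunks_done=0
Byte 3 = 'g': mode=DATA remaining=4 emitted=1 chunks_done=0
Byte 4 = 'y': mode=DATA remaining=3 emitted=2 chunks_done=0
Byte 5 = 'q': mode=DATA remaining=2 emitted=3 chunks_done=0
Byte 6 = 'q': mode=DATA remaining=1 emitted=4 chunks_done=0
Byte 7 = 'm': mode=DATA_DONE remaining=0 emitted=5 chunks_done=0
Byte 8 = 0x0D: mode=DATA_CR remaining=0 emitted=5 chunks_done=0
Byte 9 = 0x0A: mode=SIZE remaining=0 emitted=5 chunks_done=1
Byte 10 = '2': mode=SIZE remaining=0 emitted=5 chunks_done=1
Byte 11 = 0x0D: mode=SIZE_CR remaining=0 emitted=5 chunks_done=1
Byte 12 = 0x0A: mode=DATA remaining=2 emitted=5 chunks_done=1
Byte 13 = '0': mode=DATA remaining=1 emitted=6 chunks_done=1
Byte 14 = '1': mode=DATA_DONE remaining=0 emitted=7 chunks_done=1
Byte 15 = 0x0D: mode=DATA_CR remaining=0 emitted=7 chunks_done=1
Byte 16 = 0x0A: mode=SIZE remaining=0 emitted=7 chunks_done=2
Byte 17 = '2': mode=SIZE remaining=0 emitted=7 chunks_done=2
Byte 18 = 0x0D: mode=SIZE_CR remaining=0 emitted=7 chunks_done=2
Byte 19 = 0x0A: mode=DATA remaining=2 emitted=7 chunks_done=2
Byte 20 = 'q': mode=DATA remaining=1 emitted=8 chunks_done=2

Answer: DATA 1 8 2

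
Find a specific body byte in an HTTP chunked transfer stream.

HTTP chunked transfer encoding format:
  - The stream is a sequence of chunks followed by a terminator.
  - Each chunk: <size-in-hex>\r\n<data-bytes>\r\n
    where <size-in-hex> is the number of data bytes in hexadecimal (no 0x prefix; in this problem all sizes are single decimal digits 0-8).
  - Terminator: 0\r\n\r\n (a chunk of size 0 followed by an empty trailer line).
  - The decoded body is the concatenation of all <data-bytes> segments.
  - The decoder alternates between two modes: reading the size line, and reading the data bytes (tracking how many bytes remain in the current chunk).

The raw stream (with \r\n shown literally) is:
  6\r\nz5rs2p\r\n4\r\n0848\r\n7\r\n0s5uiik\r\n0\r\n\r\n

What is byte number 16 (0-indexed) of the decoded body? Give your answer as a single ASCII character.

Answer: k

Derivation:
Chunk 1: stream[0..1]='6' size=0x6=6, data at stream[3..9]='z5rs2p' -> body[0..6], body so far='z5rs2p'
Chunk 2: stream[11..12]='4' size=0x4=4, data at stream[14..18]='0848' -> body[6..10], body so far='z5rs2p0848'
Chunk 3: stream[20..21]='7' size=0x7=7, data at stream[23..30]='0s5uiik' -> body[10..17], body so far='z5rs2p08480s5uiik'
Chunk 4: stream[32..33]='0' size=0 (terminator). Final body='z5rs2p08480s5uiik' (17 bytes)
Body byte 16 = 'k'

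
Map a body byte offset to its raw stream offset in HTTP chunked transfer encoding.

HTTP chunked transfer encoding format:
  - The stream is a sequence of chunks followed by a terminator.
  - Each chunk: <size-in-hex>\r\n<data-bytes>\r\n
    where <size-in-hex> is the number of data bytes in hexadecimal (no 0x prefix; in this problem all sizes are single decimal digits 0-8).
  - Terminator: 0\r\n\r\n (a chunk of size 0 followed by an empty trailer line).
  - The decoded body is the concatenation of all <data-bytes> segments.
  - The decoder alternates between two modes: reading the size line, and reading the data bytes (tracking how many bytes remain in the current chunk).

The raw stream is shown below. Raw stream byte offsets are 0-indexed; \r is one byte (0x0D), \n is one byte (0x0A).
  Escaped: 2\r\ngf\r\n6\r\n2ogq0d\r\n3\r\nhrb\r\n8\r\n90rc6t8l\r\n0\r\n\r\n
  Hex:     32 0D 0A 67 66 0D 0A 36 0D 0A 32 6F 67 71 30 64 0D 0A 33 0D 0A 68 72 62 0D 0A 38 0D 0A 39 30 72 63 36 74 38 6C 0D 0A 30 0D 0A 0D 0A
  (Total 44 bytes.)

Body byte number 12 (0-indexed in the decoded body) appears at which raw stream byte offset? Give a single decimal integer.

Chunk 1: stream[0..1]='2' size=0x2=2, data at stream[3..5]='gf' -> body[0..2], body so far='gf'
Chunk 2: stream[7..8]='6' size=0x6=6, data at stream[10..16]='2ogq0d' -> body[2..8], body so far='gf2ogq0d'
Chunk 3: stream[18..19]='3' size=0x3=3, data at stream[21..24]='hrb' -> body[8..11], body so far='gf2ogq0dhrb'
Chunk 4: stream[26..27]='8' size=0x8=8, data at stream[29..37]='90rc6t8l' -> body[11..19], body so far='gf2ogq0dhrb90rc6t8l'
Chunk 5: stream[39..40]='0' size=0 (terminator). Final body='gf2ogq0dhrb90rc6t8l' (19 bytes)
Body byte 12 at stream offset 30

Answer: 30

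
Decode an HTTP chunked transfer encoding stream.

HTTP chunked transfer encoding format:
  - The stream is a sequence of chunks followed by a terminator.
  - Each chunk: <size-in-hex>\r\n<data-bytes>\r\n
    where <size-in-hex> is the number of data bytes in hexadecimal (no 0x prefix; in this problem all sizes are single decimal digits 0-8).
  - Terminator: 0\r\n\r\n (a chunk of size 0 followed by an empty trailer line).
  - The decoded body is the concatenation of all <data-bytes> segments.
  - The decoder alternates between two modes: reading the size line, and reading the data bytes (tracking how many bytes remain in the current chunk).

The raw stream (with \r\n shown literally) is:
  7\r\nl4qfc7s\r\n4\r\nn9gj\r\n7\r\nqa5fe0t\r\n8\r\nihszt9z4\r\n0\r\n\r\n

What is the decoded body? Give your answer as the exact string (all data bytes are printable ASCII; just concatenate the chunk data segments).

Chunk 1: stream[0..1]='7' size=0x7=7, data at stream[3..10]='l4qfc7s' -> body[0..7], body so far='l4qfc7s'
Chunk 2: stream[12..13]='4' size=0x4=4, data at stream[15..19]='n9gj' -> body[7..11], body so far='l4qfc7sn9gj'
Chunk 3: stream[21..22]='7' size=0x7=7, data at stream[24..31]='qa5fe0t' -> body[11..18], body so far='l4qfc7sn9gjqa5fe0t'
Chunk 4: stream[33..34]='8' size=0x8=8, data at stream[36..44]='ihszt9z4' -> body[18..26], body so far='l4qfc7sn9gjqa5fe0tihszt9z4'
Chunk 5: stream[46..47]='0' size=0 (terminator). Final body='l4qfc7sn9gjqa5fe0tihszt9z4' (26 bytes)

Answer: l4qfc7sn9gjqa5fe0tihszt9z4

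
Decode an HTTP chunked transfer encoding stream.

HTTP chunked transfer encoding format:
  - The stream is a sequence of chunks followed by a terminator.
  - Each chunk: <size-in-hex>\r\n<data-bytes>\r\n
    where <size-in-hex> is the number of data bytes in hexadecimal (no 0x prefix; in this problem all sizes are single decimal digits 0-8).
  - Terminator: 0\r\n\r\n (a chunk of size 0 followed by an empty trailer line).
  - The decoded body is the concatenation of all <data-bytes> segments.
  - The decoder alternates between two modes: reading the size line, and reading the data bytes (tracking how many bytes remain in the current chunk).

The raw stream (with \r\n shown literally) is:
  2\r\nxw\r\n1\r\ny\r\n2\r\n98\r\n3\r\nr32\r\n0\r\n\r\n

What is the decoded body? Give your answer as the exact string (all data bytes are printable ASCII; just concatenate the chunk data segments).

Answer: xwy98r32

Derivation:
Chunk 1: stream[0..1]='2' size=0x2=2, data at stream[3..5]='xw' -> body[0..2], body so far='xw'
Chunk 2: stream[7..8]='1' size=0x1=1, data at stream[10..11]='y' -> body[2..3], body so far='xwy'
Chunk 3: stream[13..14]='2' size=0x2=2, data at stream[16..18]='98' -> body[3..5], body so far='xwy98'
Chunk 4: stream[20..21]='3' size=0x3=3, data at stream[23..26]='r32' -> body[5..8], body so far='xwy98r32'
Chunk 5: stream[28..29]='0' size=0 (terminator). Final body='xwy98r32' (8 bytes)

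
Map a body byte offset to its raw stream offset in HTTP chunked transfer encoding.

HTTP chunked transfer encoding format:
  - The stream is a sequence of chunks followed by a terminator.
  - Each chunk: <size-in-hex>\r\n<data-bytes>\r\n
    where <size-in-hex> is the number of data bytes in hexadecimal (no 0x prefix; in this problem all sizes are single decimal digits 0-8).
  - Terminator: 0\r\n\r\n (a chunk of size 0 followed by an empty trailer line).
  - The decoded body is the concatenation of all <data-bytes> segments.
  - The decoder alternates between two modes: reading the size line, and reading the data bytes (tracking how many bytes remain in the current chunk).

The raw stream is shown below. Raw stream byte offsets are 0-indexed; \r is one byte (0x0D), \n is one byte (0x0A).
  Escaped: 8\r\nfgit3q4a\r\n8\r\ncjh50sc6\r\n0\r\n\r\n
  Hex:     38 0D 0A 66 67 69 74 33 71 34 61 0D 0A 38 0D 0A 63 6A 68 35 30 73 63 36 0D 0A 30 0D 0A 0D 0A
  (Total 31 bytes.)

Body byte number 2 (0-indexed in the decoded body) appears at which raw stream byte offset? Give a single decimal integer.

Answer: 5

Derivation:
Chunk 1: stream[0..1]='8' size=0x8=8, data at stream[3..11]='fgit3q4a' -> body[0..8], body so far='fgit3q4a'
Chunk 2: stream[13..14]='8' size=0x8=8, data at stream[16..24]='cjh50sc6' -> body[8..16], body so far='fgit3q4acjh50sc6'
Chunk 3: stream[26..27]='0' size=0 (terminator). Final body='fgit3q4acjh50sc6' (16 bytes)
Body byte 2 at stream offset 5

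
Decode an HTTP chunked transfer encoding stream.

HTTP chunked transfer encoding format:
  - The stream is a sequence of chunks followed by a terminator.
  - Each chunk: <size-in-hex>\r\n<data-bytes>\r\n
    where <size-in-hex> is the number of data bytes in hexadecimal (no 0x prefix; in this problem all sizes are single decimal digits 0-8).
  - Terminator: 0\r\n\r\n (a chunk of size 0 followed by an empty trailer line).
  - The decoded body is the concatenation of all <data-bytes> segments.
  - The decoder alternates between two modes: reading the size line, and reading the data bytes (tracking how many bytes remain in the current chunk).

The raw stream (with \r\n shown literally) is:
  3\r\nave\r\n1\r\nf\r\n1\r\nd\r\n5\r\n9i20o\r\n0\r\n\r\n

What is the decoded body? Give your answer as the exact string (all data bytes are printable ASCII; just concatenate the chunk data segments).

Answer: avefd9i20o

Derivation:
Chunk 1: stream[0..1]='3' size=0x3=3, data at stream[3..6]='ave' -> body[0..3], body so far='ave'
Chunk 2: stream[8..9]='1' size=0x1=1, data at stream[11..12]='f' -> body[3..4], body so far='avef'
Chunk 3: stream[14..15]='1' size=0x1=1, data at stream[17..18]='d' -> body[4..5], body so far='avefd'
Chunk 4: stream[20..21]='5' size=0x5=5, data at stream[23..28]='9i20o' -> body[5..10], body so far='avefd9i20o'
Chunk 5: stream[30..31]='0' size=0 (terminator). Final body='avefd9i20o' (10 bytes)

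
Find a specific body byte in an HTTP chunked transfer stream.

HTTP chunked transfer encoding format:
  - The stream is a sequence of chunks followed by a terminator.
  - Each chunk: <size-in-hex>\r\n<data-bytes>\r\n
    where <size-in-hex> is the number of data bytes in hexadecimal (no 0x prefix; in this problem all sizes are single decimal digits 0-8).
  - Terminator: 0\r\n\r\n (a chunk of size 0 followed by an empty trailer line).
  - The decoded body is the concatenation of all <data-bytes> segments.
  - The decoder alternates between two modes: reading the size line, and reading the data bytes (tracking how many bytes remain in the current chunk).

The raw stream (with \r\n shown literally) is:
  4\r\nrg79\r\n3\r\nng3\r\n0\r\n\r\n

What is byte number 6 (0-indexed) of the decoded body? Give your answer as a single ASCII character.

Chunk 1: stream[0..1]='4' size=0x4=4, data at stream[3..7]='rg79' -> body[0..4], body so far='rg79'
Chunk 2: stream[9..10]='3' size=0x3=3, data at stream[12..15]='ng3' -> body[4..7], body so far='rg79ng3'
Chunk 3: stream[17..18]='0' size=0 (terminator). Final body='rg79ng3' (7 bytes)
Body byte 6 = '3'

Answer: 3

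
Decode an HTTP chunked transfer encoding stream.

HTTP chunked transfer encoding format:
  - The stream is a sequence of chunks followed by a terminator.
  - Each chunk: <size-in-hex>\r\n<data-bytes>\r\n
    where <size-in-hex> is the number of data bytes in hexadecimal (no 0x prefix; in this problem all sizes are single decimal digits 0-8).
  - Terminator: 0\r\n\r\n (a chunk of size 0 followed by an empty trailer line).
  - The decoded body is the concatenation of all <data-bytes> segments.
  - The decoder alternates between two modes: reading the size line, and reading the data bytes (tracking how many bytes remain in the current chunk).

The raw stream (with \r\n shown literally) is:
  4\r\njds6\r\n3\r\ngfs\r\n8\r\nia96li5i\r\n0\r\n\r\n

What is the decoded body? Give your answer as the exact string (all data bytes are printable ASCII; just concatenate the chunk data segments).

Answer: jds6gfsia96li5i

Derivation:
Chunk 1: stream[0..1]='4' size=0x4=4, data at stream[3..7]='jds6' -> body[0..4], body so far='jds6'
Chunk 2: stream[9..10]='3' size=0x3=3, data at stream[12..15]='gfs' -> body[4..7], body so far='jds6gfs'
Chunk 3: stream[17..18]='8' size=0x8=8, data at stream[20..28]='ia96li5i' -> body[7..15], body so far='jds6gfsia96li5i'
Chunk 4: stream[30..31]='0' size=0 (terminator). Final body='jds6gfsia96li5i' (15 bytes)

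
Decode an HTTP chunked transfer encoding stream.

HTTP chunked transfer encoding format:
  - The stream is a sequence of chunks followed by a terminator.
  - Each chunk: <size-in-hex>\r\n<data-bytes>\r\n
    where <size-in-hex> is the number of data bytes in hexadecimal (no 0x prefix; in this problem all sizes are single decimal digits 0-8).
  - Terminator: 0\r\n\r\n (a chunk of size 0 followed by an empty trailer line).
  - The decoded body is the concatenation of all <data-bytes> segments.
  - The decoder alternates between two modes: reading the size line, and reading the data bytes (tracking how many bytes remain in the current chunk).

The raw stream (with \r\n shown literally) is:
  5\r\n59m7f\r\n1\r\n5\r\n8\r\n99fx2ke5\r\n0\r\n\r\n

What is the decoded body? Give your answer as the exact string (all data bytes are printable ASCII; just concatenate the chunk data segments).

Answer: 59m7f599fx2ke5

Derivation:
Chunk 1: stream[0..1]='5' size=0x5=5, data at stream[3..8]='59m7f' -> body[0..5], body so far='59m7f'
Chunk 2: stream[10..11]='1' size=0x1=1, data at stream[13..14]='5' -> body[5..6], body so far='59m7f5'
Chunk 3: stream[16..17]='8' size=0x8=8, data at stream[19..27]='99fx2ke5' -> body[6..14], body so far='59m7f599fx2ke5'
Chunk 4: stream[29..30]='0' size=0 (terminator). Final body='59m7f599fx2ke5' (14 bytes)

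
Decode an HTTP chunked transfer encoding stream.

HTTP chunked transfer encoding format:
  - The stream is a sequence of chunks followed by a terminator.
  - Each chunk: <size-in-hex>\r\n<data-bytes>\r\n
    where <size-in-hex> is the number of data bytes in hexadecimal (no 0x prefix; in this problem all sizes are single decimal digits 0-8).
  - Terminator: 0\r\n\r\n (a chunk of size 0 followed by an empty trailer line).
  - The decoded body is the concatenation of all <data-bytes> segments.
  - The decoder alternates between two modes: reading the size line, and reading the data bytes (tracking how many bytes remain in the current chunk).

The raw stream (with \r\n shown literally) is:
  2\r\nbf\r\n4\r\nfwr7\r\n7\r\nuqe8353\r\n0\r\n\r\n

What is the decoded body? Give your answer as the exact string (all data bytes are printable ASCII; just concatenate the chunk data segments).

Answer: bffwr7uqe8353

Derivation:
Chunk 1: stream[0..1]='2' size=0x2=2, data at stream[3..5]='bf' -> body[0..2], body so far='bf'
Chunk 2: stream[7..8]='4' size=0x4=4, data at stream[10..14]='fwr7' -> body[2..6], body so far='bffwr7'
Chunk 3: stream[16..17]='7' size=0x7=7, data at stream[19..26]='uqe8353' -> body[6..13], body so far='bffwr7uqe8353'
Chunk 4: stream[28..29]='0' size=0 (terminator). Final body='bffwr7uqe8353' (13 bytes)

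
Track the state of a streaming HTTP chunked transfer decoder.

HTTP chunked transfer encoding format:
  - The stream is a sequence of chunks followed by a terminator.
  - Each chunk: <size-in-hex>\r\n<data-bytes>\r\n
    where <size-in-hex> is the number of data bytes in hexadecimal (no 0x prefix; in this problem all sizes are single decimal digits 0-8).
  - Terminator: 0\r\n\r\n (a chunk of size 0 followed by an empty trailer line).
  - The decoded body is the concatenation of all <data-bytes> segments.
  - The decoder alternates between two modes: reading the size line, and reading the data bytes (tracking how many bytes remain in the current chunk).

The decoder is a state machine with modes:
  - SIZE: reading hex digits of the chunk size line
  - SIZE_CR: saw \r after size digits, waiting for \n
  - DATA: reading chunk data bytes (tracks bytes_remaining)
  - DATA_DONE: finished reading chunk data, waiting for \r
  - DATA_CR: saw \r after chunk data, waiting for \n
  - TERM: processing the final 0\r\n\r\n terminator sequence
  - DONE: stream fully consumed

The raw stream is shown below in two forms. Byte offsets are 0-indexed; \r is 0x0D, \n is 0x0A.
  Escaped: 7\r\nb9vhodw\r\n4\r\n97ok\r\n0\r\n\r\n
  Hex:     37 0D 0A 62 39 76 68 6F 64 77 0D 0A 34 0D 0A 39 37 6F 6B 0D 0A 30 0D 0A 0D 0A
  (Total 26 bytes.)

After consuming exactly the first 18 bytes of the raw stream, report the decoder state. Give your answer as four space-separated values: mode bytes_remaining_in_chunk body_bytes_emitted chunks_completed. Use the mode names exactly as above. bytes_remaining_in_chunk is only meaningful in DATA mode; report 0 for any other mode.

Answer: DATA 1 10 1

Derivation:
Byte 0 = '7': mode=SIZE remaining=0 emitted=0 chunks_done=0
Byte 1 = 0x0D: mode=SIZE_CR remaining=0 emitted=0 chunks_done=0
Byte 2 = 0x0A: mode=DATA remaining=7 emitted=0 chunks_done=0
Byte 3 = 'b': mode=DATA remaining=6 emitted=1 chunks_done=0
Byte 4 = '9': mode=DATA remaining=5 emitted=2 chunks_done=0
Byte 5 = 'v': mode=DATA remaining=4 emitted=3 chunks_done=0
Byte 6 = 'h': mode=DATA remaining=3 emitted=4 chunks_done=0
Byte 7 = 'o': mode=DATA remaining=2 emitted=5 chunks_done=0
Byte 8 = 'd': mode=DATA remaining=1 emitted=6 chunks_done=0
Byte 9 = 'w': mode=DATA_DONE remaining=0 emitted=7 chunks_done=0
Byte 10 = 0x0D: mode=DATA_CR remaining=0 emitted=7 chunks_done=0
Byte 11 = 0x0A: mode=SIZE remaining=0 emitted=7 chunks_done=1
Byte 12 = '4': mode=SIZE remaining=0 emitted=7 chunks_done=1
Byte 13 = 0x0D: mode=SIZE_CR remaining=0 emitted=7 chunks_done=1
Byte 14 = 0x0A: mode=DATA remaining=4 emitted=7 chunks_done=1
Byte 15 = '9': mode=DATA remaining=3 emitted=8 chunks_done=1
Byte 16 = '7': mode=DATA remaining=2 emitted=9 chunks_done=1
Byte 17 = 'o': mode=DATA remaining=1 emitted=10 chunks_done=1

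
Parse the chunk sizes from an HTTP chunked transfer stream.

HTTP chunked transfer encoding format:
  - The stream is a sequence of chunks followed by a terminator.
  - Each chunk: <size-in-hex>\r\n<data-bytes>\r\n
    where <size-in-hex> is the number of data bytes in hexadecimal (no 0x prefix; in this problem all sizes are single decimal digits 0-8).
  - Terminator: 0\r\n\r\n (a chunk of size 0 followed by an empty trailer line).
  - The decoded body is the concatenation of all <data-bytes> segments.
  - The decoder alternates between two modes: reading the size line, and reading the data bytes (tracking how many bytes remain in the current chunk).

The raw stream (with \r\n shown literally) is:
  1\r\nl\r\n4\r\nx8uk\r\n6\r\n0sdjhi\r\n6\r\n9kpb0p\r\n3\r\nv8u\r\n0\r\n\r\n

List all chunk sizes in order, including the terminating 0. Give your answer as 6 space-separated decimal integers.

Chunk 1: stream[0..1]='1' size=0x1=1, data at stream[3..4]='l' -> body[0..1], body so far='l'
Chunk 2: stream[6..7]='4' size=0x4=4, data at stream[9..13]='x8uk' -> body[1..5], body so far='lx8uk'
Chunk 3: stream[15..16]='6' size=0x6=6, data at stream[18..24]='0sdjhi' -> body[5..11], body so far='lx8uk0sdjhi'
Chunk 4: stream[26..27]='6' size=0x6=6, data at stream[29..35]='9kpb0p' -> body[11..17], body so far='lx8uk0sdjhi9kpb0p'
Chunk 5: stream[37..38]='3' size=0x3=3, data at stream[40..43]='v8u' -> body[17..20], body so far='lx8uk0sdjhi9kpb0pv8u'
Chunk 6: stream[45..46]='0' size=0 (terminator). Final body='lx8uk0sdjhi9kpb0pv8u' (20 bytes)

Answer: 1 4 6 6 3 0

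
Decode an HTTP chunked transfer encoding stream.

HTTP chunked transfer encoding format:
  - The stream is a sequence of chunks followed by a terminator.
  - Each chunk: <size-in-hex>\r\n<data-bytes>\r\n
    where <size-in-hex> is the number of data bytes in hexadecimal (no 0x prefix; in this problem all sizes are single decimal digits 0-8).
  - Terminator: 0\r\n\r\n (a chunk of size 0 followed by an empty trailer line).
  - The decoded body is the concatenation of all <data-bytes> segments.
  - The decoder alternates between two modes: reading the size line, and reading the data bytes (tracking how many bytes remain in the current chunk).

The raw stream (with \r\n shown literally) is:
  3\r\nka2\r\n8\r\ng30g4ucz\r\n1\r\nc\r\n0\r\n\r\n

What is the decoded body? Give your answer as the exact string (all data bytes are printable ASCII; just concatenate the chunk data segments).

Chunk 1: stream[0..1]='3' size=0x3=3, data at stream[3..6]='ka2' -> body[0..3], body so far='ka2'
Chunk 2: stream[8..9]='8' size=0x8=8, data at stream[11..19]='g30g4ucz' -> body[3..11], body so far='ka2g30g4ucz'
Chunk 3: stream[21..22]='1' size=0x1=1, data at stream[24..25]='c' -> body[11..12], body so far='ka2g30g4uczc'
Chunk 4: stream[27..28]='0' size=0 (terminator). Final body='ka2g30g4uczc' (12 bytes)

Answer: ka2g30g4uczc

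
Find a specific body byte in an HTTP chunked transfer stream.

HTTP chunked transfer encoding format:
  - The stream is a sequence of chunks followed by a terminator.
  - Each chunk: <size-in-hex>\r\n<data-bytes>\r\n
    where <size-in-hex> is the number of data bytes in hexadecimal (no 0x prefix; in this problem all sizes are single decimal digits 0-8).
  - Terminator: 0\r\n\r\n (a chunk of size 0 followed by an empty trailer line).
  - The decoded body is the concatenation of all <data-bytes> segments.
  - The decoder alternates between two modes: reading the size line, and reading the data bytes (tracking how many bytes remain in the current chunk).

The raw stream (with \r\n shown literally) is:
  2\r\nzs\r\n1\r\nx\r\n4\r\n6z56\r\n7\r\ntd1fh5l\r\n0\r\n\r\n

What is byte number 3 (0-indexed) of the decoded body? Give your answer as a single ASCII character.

Chunk 1: stream[0..1]='2' size=0x2=2, data at stream[3..5]='zs' -> body[0..2], body so far='zs'
Chunk 2: stream[7..8]='1' size=0x1=1, data at stream[10..11]='x' -> body[2..3], body so far='zsx'
Chunk 3: stream[13..14]='4' size=0x4=4, data at stream[16..20]='6z56' -> body[3..7], body so far='zsx6z56'
Chunk 4: stream[22..23]='7' size=0x7=7, data at stream[25..32]='td1fh5l' -> body[7..14], body so far='zsx6z56td1fh5l'
Chunk 5: stream[34..35]='0' size=0 (terminator). Final body='zsx6z56td1fh5l' (14 bytes)
Body byte 3 = '6'

Answer: 6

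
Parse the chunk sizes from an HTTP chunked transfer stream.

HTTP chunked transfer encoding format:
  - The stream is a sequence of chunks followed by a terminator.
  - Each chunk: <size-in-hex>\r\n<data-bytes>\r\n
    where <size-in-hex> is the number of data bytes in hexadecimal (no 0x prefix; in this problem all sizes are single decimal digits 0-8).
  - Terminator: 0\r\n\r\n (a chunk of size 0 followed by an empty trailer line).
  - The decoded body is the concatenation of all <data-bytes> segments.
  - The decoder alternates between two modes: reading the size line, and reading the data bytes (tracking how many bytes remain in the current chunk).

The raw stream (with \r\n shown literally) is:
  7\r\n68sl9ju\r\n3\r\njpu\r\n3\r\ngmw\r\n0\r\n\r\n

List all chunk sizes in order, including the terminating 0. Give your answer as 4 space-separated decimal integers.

Answer: 7 3 3 0

Derivation:
Chunk 1: stream[0..1]='7' size=0x7=7, data at stream[3..10]='68sl9ju' -> body[0..7], body so far='68sl9ju'
Chunk 2: stream[12..13]='3' size=0x3=3, data at stream[15..18]='jpu' -> body[7..10], body so far='68sl9jujpu'
Chunk 3: stream[20..21]='3' size=0x3=3, data at stream[23..26]='gmw' -> body[10..13], body so far='68sl9jujpugmw'
Chunk 4: stream[28..29]='0' size=0 (terminator). Final body='68sl9jujpugmw' (13 bytes)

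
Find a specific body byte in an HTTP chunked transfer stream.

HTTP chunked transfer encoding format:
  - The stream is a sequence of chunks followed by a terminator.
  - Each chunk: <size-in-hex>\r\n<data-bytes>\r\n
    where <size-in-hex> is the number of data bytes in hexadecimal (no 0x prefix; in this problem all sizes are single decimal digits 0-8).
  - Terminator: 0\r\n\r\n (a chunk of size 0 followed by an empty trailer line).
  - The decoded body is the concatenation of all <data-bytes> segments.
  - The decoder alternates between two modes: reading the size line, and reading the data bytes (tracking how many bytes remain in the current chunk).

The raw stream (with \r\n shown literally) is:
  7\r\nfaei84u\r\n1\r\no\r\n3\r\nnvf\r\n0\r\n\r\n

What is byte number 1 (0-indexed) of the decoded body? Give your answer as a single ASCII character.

Answer: a

Derivation:
Chunk 1: stream[0..1]='7' size=0x7=7, data at stream[3..10]='faei84u' -> body[0..7], body so far='faei84u'
Chunk 2: stream[12..13]='1' size=0x1=1, data at stream[15..16]='o' -> body[7..8], body so far='faei84uo'
Chunk 3: stream[18..19]='3' size=0x3=3, data at stream[21..24]='nvf' -> body[8..11], body so far='faei84uonvf'
Chunk 4: stream[26..27]='0' size=0 (terminator). Final body='faei84uonvf' (11 bytes)
Body byte 1 = 'a'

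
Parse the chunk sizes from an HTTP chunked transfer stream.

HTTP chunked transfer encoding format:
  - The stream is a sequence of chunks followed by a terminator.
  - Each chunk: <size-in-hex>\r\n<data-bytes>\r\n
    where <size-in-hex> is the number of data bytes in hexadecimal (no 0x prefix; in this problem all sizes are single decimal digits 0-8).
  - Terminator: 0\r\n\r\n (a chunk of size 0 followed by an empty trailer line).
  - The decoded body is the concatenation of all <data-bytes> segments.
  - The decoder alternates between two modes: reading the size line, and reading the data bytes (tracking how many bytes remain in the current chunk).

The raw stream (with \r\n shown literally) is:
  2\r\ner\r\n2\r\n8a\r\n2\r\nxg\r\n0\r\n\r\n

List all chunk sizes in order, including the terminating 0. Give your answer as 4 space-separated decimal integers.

Chunk 1: stream[0..1]='2' size=0x2=2, data at stream[3..5]='er' -> body[0..2], body so far='er'
Chunk 2: stream[7..8]='2' size=0x2=2, data at stream[10..12]='8a' -> body[2..4], body so far='er8a'
Chunk 3: stream[14..15]='2' size=0x2=2, data at stream[17..19]='xg' -> body[4..6], body so far='er8axg'
Chunk 4: stream[21..22]='0' size=0 (terminator). Final body='er8axg' (6 bytes)

Answer: 2 2 2 0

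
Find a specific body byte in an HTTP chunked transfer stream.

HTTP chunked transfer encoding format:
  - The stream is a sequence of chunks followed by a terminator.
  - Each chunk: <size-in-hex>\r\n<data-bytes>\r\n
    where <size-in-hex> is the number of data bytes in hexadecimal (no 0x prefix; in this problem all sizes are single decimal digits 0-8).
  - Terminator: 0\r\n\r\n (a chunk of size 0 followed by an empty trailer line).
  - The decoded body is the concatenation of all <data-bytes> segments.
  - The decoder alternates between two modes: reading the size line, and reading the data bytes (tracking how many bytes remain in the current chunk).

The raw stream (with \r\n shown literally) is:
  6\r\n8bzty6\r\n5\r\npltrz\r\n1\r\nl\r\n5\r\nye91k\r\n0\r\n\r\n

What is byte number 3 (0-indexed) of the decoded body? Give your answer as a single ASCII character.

Answer: t

Derivation:
Chunk 1: stream[0..1]='6' size=0x6=6, data at stream[3..9]='8bzty6' -> body[0..6], body so far='8bzty6'
Chunk 2: stream[11..12]='5' size=0x5=5, data at stream[14..19]='pltrz' -> body[6..11], body so far='8bzty6pltrz'
Chunk 3: stream[21..22]='1' size=0x1=1, data at stream[24..25]='l' -> body[11..12], body so far='8bzty6pltrzl'
Chunk 4: stream[27..28]='5' size=0x5=5, data at stream[30..35]='ye91k' -> body[12..17], body so far='8bzty6pltrzlye91k'
Chunk 5: stream[37..38]='0' size=0 (terminator). Final body='8bzty6pltrzlye91k' (17 bytes)
Body byte 3 = 't'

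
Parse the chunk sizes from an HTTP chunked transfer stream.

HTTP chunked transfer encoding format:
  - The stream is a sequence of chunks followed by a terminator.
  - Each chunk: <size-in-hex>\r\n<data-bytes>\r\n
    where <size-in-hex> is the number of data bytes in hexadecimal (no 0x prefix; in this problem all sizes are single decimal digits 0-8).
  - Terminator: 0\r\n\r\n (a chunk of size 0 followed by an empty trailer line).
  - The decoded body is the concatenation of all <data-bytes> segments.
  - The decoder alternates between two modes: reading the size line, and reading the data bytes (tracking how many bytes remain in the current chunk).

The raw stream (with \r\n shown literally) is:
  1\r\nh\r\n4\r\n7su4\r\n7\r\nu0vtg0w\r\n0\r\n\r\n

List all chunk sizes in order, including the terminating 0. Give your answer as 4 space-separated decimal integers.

Chunk 1: stream[0..1]='1' size=0x1=1, data at stream[3..4]='h' -> body[0..1], body so far='h'
Chunk 2: stream[6..7]='4' size=0x4=4, data at stream[9..13]='7su4' -> body[1..5], body so far='h7su4'
Chunk 3: stream[15..16]='7' size=0x7=7, data at stream[18..25]='u0vtg0w' -> body[5..12], body so far='h7su4u0vtg0w'
Chunk 4: stream[27..28]='0' size=0 (terminator). Final body='h7su4u0vtg0w' (12 bytes)

Answer: 1 4 7 0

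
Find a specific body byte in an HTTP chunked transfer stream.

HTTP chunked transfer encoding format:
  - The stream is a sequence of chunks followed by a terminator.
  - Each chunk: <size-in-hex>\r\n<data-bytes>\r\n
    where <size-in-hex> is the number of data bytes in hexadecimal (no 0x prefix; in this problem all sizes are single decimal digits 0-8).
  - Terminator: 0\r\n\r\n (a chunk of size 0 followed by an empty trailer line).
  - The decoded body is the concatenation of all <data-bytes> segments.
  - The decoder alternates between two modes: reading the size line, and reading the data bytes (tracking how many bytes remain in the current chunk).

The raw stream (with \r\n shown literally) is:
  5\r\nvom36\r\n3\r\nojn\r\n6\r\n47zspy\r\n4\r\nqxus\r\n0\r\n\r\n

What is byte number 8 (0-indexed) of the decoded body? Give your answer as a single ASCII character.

Chunk 1: stream[0..1]='5' size=0x5=5, data at stream[3..8]='vom36' -> body[0..5], body so far='vom36'
Chunk 2: stream[10..11]='3' size=0x3=3, data at stream[13..16]='ojn' -> body[5..8], body so far='vom36ojn'
Chunk 3: stream[18..19]='6' size=0x6=6, data at stream[21..27]='47zspy' -> body[8..14], body so far='vom36ojn47zspy'
Chunk 4: stream[29..30]='4' size=0x4=4, data at stream[32..36]='qxus' -> body[14..18], body so far='vom36ojn47zspyqxus'
Chunk 5: stream[38..39]='0' size=0 (terminator). Final body='vom36ojn47zspyqxus' (18 bytes)
Body byte 8 = '4'

Answer: 4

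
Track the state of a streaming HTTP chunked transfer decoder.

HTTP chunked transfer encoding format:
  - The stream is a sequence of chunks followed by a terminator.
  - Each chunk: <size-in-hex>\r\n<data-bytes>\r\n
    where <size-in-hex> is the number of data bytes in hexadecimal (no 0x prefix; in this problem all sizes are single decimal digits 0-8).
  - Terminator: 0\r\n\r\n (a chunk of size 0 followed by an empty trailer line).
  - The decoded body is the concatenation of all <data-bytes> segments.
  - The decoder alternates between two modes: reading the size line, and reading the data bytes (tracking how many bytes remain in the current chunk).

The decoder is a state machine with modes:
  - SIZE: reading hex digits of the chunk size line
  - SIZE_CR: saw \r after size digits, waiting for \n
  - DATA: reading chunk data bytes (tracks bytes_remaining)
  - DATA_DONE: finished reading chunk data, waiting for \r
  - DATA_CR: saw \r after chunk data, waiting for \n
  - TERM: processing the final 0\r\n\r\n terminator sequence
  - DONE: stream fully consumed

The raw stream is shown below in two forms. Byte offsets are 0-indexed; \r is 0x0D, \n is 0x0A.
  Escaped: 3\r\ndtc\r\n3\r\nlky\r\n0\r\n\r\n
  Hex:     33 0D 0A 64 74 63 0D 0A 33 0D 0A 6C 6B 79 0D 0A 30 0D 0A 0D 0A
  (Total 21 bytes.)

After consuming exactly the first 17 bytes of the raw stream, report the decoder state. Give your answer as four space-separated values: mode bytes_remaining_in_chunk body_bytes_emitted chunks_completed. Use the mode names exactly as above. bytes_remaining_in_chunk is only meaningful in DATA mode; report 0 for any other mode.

Byte 0 = '3': mode=SIZE remaining=0 emitted=0 chunks_done=0
Byte 1 = 0x0D: mode=SIZE_CR remaining=0 emitted=0 chunks_done=0
Byte 2 = 0x0A: mode=DATA remaining=3 emitted=0 chunks_done=0
Byte 3 = 'd': mode=DATA remaining=2 emitted=1 chunks_done=0
Byte 4 = 't': mode=DATA remaining=1 emitted=2 chunks_done=0
Byte 5 = 'c': mode=DATA_DONE remaining=0 emitted=3 chunks_done=0
Byte 6 = 0x0D: mode=DATA_CR remaining=0 emitted=3 chunks_done=0
Byte 7 = 0x0A: mode=SIZE remaining=0 emitted=3 chunks_done=1
Byte 8 = '3': mode=SIZE remaining=0 emitted=3 chunks_done=1
Byte 9 = 0x0D: mode=SIZE_CR remaining=0 emitted=3 chunks_done=1
Byte 10 = 0x0A: mode=DATA remaining=3 emitted=3 chunks_done=1
Byte 11 = 'l': mode=DATA remaining=2 emitted=4 chunks_done=1
Byte 12 = 'k': mode=DATA remaining=1 emitted=5 chunks_done=1
Byte 13 = 'y': mode=DATA_DONE remaining=0 emitted=6 chunks_done=1
Byte 14 = 0x0D: mode=DATA_CR remaining=0 emitted=6 chunks_done=1
Byte 15 = 0x0A: mode=SIZE remaining=0 emitted=6 chunks_done=2
Byte 16 = '0': mode=SIZE remaining=0 emitted=6 chunks_done=2

Answer: SIZE 0 6 2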